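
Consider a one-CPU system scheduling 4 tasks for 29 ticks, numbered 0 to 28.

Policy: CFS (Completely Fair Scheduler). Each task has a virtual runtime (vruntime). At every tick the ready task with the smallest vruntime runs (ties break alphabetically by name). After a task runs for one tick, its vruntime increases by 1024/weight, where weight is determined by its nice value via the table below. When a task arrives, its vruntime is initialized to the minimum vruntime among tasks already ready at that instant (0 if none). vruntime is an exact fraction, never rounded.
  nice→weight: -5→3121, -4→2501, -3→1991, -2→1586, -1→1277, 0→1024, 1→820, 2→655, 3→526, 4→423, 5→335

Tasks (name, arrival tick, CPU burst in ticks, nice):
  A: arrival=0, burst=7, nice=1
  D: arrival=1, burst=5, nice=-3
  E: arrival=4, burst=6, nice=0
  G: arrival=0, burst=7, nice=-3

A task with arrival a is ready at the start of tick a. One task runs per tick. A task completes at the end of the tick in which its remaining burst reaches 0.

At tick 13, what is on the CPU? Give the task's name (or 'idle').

running at tick 13 = G

t=0: vr[A=0 G=0] → run A
t=1: vr[A=256/205 D=0 G=0] → run D
t=2: vr[A=256/205 D=1024/1991 G=0] → run G
t=3: vr[A=256/205 D=1024/1991 G=1024/1991] → run D
t=4: vr[A=256/205 D=2048/1991 E=1024/1991 G=1024/1991] → run E
t=5: vr[A=256/205 D=2048/1991 E=3015/1991 G=1024/1991] → run G
t=6: vr[A=256/205 D=2048/1991 E=3015/1991 G=2048/1991] → run D
t=7: vr[A=256/205 D=3072/1991 E=3015/1991 G=2048/1991] → run G
t=8: vr[A=256/205 D=3072/1991 E=3015/1991 G=3072/1991] → run A
t=9: vr[A=512/205 D=3072/1991 E=3015/1991 G=3072/1991] → run E
t=10: vr[A=512/205 D=3072/1991 E=5006/1991 G=3072/1991] → run D
t=11: vr[A=512/205 D=4096/1991 E=5006/1991 G=3072/1991] → run G
t=12: vr[A=512/205 D=4096/1991 E=5006/1991 G=4096/1991] → run D
t=13: vr[A=512/205 E=5006/1991 G=4096/1991] → run G
t=14: vr[A=512/205 E=5006/1991 G=5120/1991] → run A
t=15: vr[A=768/205 E=5006/1991 G=5120/1991] → run E
t=16: vr[A=768/205 E=6997/1991 G=5120/1991] → run G
t=17: vr[A=768/205 E=6997/1991 G=6144/1991] → run G
t=18: vr[A=768/205 E=6997/1991] → run E
t=19: vr[A=768/205 E=8988/1991] → run A
t=20: vr[A=1024/205 E=8988/1991] → run E
t=21: vr[A=1024/205 E=10979/1991] → run A
t=22: vr[A=256/41 E=10979/1991] → run E
t=23: vr[A=256/41] → run A
t=24: vr[A=1536/205] → run A
t=25: (idle)
t=26: (idle)
t=27: (idle)
t=28: (idle)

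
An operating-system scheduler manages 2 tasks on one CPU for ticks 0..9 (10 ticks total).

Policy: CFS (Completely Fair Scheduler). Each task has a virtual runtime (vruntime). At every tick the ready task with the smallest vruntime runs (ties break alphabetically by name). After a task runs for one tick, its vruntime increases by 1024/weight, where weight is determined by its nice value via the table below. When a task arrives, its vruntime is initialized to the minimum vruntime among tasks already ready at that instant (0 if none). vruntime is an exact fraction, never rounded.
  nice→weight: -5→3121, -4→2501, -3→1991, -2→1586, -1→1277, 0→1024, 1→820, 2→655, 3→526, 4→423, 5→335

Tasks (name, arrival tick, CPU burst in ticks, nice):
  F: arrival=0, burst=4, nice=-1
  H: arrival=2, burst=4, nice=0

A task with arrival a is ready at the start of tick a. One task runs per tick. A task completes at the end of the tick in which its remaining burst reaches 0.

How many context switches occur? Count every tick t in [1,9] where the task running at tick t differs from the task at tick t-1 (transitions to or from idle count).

context switches = 4

t=0: vr[F=0] → run F
t=1: vr[F=1024/1277] → run F
t=2: vr[F=2048/1277 H=2048/1277] → run F
t=3: vr[F=3072/1277 H=2048/1277] → run H
t=4: vr[F=3072/1277 H=3325/1277] → run F
t=5: vr[H=3325/1277] → run H
t=6: vr[H=4602/1277] → run H
t=7: vr[H=5879/1277] → run H
t=8: (idle)
t=9: (idle)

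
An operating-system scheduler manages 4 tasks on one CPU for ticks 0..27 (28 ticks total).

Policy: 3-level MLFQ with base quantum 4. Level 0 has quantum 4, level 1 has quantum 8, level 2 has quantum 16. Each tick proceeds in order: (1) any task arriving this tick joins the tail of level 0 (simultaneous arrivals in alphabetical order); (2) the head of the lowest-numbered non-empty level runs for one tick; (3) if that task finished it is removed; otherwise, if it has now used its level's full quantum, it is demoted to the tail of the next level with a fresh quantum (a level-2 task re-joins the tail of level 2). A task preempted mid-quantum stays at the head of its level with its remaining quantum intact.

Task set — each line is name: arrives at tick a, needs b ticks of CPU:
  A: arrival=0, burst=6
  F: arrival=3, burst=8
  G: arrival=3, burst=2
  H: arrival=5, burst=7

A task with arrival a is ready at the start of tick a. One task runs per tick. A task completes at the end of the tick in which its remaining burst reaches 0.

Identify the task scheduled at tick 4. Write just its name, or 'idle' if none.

t=0: L0/L1/L2 = A/-/- → run A
t=1: L0/L1/L2 = A/-/- → run A
t=2: L0/L1/L2 = A/-/- → run A
t=3: L0/L1/L2 = AFG/-/- → run A
t=4: L0/L1/L2 = FG/A/- → run F
t=5: L0/L1/L2 = FGH/A/- → run F
t=6: L0/L1/L2 = FGH/A/- → run F
t=7: L0/L1/L2 = FGH/A/- → run F
t=8: L0/L1/L2 = GH/AF/- → run G
t=9: L0/L1/L2 = GH/AF/- → run G
t=10: L0/L1/L2 = H/AF/- → run H
t=11: L0/L1/L2 = H/AF/- → run H
t=12: L0/L1/L2 = H/AF/- → run H
t=13: L0/L1/L2 = H/AF/- → run H
t=14: L0/L1/L2 = -/AFH/- → run A
t=15: L0/L1/L2 = -/AFH/- → run A
t=16: L0/L1/L2 = -/FH/- → run F
t=17: L0/L1/L2 = -/FH/- → run F
t=18: L0/L1/L2 = -/FH/- → run F
t=19: L0/L1/L2 = -/FH/- → run F
t=20: L0/L1/L2 = -/H/- → run H
t=21: L0/L1/L2 = -/H/- → run H
t=22: L0/L1/L2 = -/H/- → run H
t=23: (idle)
t=24: (idle)
t=25: (idle)
t=26: (idle)
t=27: (idle)

running at tick 4 = F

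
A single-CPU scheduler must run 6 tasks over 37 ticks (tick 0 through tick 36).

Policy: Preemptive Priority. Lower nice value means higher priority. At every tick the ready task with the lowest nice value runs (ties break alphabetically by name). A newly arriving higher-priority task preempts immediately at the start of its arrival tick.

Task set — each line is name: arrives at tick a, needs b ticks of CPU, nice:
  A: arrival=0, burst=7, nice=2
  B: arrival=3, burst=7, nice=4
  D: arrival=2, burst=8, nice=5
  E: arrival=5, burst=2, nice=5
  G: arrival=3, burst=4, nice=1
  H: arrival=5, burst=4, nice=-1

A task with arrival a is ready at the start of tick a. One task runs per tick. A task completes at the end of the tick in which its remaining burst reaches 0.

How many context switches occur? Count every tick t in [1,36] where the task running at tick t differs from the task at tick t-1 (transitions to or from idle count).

context switches = 8

t=0: ready={A} → run A
t=1: ready={A} → run A
t=2: ready={A,D} → run A
t=3: ready={A,B,D,G} → run G
t=4: ready={A,B,D,G} → run G
t=5: ready={A,B,D,E,G,H} → run H
t=6: ready={A,B,D,E,G,H} → run H
t=7: ready={A,B,D,E,G,H} → run H
t=8: ready={A,B,D,E,G,H} → run H
t=9: ready={A,B,D,E,G} → run G
t=10: ready={A,B,D,E,G} → run G
t=11: ready={A,B,D,E} → run A
t=12: ready={A,B,D,E} → run A
t=13: ready={A,B,D,E} → run A
t=14: ready={A,B,D,E} → run A
t=15: ready={B,D,E} → run B
t=16: ready={B,D,E} → run B
t=17: ready={B,D,E} → run B
t=18: ready={B,D,E} → run B
t=19: ready={B,D,E} → run B
t=20: ready={B,D,E} → run B
t=21: ready={B,D,E} → run B
t=22: ready={D,E} → run D
t=23: ready={D,E} → run D
t=24: ready={D,E} → run D
t=25: ready={D,E} → run D
t=26: ready={D,E} → run D
t=27: ready={D,E} → run D
t=28: ready={D,E} → run D
t=29: ready={D,E} → run D
t=30: ready={E} → run E
t=31: ready={E} → run E
t=32: (idle)
t=33: (idle)
t=34: (idle)
t=35: (idle)
t=36: (idle)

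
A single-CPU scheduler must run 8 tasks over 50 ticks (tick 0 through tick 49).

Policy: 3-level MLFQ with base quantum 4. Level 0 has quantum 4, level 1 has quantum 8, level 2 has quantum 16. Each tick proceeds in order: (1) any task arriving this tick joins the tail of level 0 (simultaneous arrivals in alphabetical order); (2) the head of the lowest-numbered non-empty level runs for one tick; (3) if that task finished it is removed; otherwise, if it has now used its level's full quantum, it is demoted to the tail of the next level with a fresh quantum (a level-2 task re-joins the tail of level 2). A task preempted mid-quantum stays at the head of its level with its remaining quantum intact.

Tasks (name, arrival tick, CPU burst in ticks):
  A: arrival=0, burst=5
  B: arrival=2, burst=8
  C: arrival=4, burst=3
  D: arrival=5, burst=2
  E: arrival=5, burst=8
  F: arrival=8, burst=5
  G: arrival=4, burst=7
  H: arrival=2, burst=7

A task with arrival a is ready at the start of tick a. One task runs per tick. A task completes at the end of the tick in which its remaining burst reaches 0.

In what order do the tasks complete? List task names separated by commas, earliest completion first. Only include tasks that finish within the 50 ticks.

t=0: L0/L1/L2 = A/-/- → run A
t=1: L0/L1/L2 = A/-/- → run A
t=2: L0/L1/L2 = ABH/-/- → run A
t=3: L0/L1/L2 = ABH/-/- → run A
t=4: L0/L1/L2 = BHCG/A/- → run B
t=5: L0/L1/L2 = BHCGDE/A/- → run B
t=6: L0/L1/L2 = BHCGDE/A/- → run B
t=7: L0/L1/L2 = BHCGDE/A/- → run B
t=8: L0/L1/L2 = HCGDEF/AB/- → run H
t=9: L0/L1/L2 = HCGDEF/AB/- → run H
t=10: L0/L1/L2 = HCGDEF/AB/- → run H
t=11: L0/L1/L2 = HCGDEF/AB/- → run H
t=12: L0/L1/L2 = CGDEF/ABH/- → run C
t=13: L0/L1/L2 = CGDEF/ABH/- → run C
t=14: L0/L1/L2 = CGDEF/ABH/- → run C
t=15: L0/L1/L2 = GDEF/ABH/- → run G
t=16: L0/L1/L2 = GDEF/ABH/- → run G
t=17: L0/L1/L2 = GDEF/ABH/- → run G
t=18: L0/L1/L2 = GDEF/ABH/- → run G
t=19: L0/L1/L2 = DEF/ABHG/- → run D
t=20: L0/L1/L2 = DEF/ABHG/- → run D
t=21: L0/L1/L2 = EF/ABHG/- → run E
t=22: L0/L1/L2 = EF/ABHG/- → run E
t=23: L0/L1/L2 = EF/ABHG/- → run E
t=24: L0/L1/L2 = EF/ABHG/- → run E
t=25: L0/L1/L2 = F/ABHGE/- → run F
t=26: L0/L1/L2 = F/ABHGE/- → run F
t=27: L0/L1/L2 = F/ABHGE/- → run F
t=28: L0/L1/L2 = F/ABHGE/- → run F
t=29: L0/L1/L2 = -/ABHGEF/- → run A
t=30: L0/L1/L2 = -/BHGEF/- → run B
t=31: L0/L1/L2 = -/BHGEF/- → run B
t=32: L0/L1/L2 = -/BHGEF/- → run B
t=33: L0/L1/L2 = -/BHGEF/- → run B
t=34: L0/L1/L2 = -/HGEF/- → run H
t=35: L0/L1/L2 = -/HGEF/- → run H
t=36: L0/L1/L2 = -/HGEF/- → run H
t=37: L0/L1/L2 = -/GEF/- → run G
t=38: L0/L1/L2 = -/GEF/- → run G
t=39: L0/L1/L2 = -/GEF/- → run G
t=40: L0/L1/L2 = -/EF/- → run E
t=41: L0/L1/L2 = -/EF/- → run E
t=42: L0/L1/L2 = -/EF/- → run E
t=43: L0/L1/L2 = -/EF/- → run E
t=44: L0/L1/L2 = -/F/- → run F
t=45: (idle)
t=46: (idle)
t=47: (idle)
t=48: (idle)
t=49: (idle)

completion order = C, D, A, B, H, G, E, F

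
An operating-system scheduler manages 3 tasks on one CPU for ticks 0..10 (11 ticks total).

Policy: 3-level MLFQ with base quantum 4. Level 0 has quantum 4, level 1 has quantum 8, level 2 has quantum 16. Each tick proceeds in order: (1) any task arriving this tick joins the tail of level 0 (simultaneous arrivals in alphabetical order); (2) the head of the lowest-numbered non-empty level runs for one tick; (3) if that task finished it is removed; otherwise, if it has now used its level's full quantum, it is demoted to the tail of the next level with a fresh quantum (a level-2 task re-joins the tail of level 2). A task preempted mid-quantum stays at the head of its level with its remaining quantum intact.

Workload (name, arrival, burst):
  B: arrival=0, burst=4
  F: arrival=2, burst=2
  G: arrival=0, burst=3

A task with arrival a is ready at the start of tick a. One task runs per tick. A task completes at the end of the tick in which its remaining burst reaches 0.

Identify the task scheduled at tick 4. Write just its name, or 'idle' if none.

t=0: L0/L1/L2 = BG/-/- → run B
t=1: L0/L1/L2 = BG/-/- → run B
t=2: L0/L1/L2 = BGF/-/- → run B
t=3: L0/L1/L2 = BGF/-/- → run B
t=4: L0/L1/L2 = GF/-/- → run G
t=5: L0/L1/L2 = GF/-/- → run G
t=6: L0/L1/L2 = GF/-/- → run G
t=7: L0/L1/L2 = F/-/- → run F
t=8: L0/L1/L2 = F/-/- → run F
t=9: (idle)
t=10: (idle)

running at tick 4 = G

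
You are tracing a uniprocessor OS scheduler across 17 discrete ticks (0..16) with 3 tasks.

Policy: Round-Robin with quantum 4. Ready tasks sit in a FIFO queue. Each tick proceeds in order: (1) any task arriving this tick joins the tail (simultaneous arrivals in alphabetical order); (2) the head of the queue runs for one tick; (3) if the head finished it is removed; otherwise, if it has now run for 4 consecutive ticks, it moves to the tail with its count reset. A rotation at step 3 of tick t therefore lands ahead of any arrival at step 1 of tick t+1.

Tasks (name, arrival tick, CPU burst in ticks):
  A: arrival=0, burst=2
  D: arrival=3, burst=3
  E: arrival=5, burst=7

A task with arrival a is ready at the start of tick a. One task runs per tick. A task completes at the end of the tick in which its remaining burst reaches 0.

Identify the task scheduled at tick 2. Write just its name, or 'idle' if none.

t=0: queue=[A] q_used=0 → run A
t=1: queue=[A] q_used=1 → run A
t=2: (idle)
t=3: queue=[D] q_used=0 → run D
t=4: queue=[D] q_used=1 → run D
t=5: queue=[D,E] q_used=2 → run D
t=6: queue=[E] q_used=0 → run E
t=7: queue=[E] q_used=1 → run E
t=8: queue=[E] q_used=2 → run E
t=9: queue=[E] q_used=3 → run E
t=10: queue=[E] q_used=0 → run E
t=11: queue=[E] q_used=1 → run E
t=12: queue=[E] q_used=2 → run E
t=13: (idle)
t=14: (idle)
t=15: (idle)
t=16: (idle)

running at tick 2 = idle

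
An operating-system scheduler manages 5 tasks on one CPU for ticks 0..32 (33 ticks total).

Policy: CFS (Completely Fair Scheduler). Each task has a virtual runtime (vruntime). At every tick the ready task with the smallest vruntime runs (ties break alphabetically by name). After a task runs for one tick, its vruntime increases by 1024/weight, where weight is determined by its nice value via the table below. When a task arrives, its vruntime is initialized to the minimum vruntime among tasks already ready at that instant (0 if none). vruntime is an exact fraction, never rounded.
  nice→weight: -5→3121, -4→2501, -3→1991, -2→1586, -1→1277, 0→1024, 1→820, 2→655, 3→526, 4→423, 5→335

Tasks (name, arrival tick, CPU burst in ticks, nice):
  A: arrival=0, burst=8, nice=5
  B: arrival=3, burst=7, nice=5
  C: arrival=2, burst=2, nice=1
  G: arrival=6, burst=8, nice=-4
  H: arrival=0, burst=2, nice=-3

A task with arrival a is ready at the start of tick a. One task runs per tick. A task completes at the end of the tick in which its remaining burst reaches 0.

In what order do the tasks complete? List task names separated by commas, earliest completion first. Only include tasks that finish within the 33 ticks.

completion order = H, C, G, B, A

t=0: vr[A=0 H=0] → run A
t=1: vr[A=1024/335 H=0] → run H
t=2: vr[A=1024/335 C=1024/1991 H=1024/1991] → run C
t=3: vr[A=1024/335 B=1024/1991 C=719616/408155 H=1024/1991] → run B
t=4: vr[A=1024/335 B=2381824/666985 C=719616/408155 H=1024/1991] → run H
t=5: vr[A=1024/335 B=2381824/666985 C=719616/408155] → run C
t=6: vr[A=1024/335 B=2381824/666985 G=1024/335] → run A
t=7: vr[A=2048/335 B=2381824/666985 G=1024/335] → run G
t=8: vr[A=2048/335 B=2381824/666985 G=2904064/837835] → run G
t=9: vr[A=2048/335 B=2381824/666985 G=3247104/837835] → run B
t=10: vr[A=2048/335 B=4420608/666985 G=3247104/837835] → run G
t=11: vr[A=2048/335 B=4420608/666985 G=3590144/837835] → run G
t=12: vr[A=2048/335 B=4420608/666985 G=3933184/837835] → run G
t=13: vr[A=2048/335 B=4420608/666985 G=4276224/837835] → run G
t=14: vr[A=2048/335 B=4420608/666985 G=4619264/837835] → run G
t=15: vr[A=2048/335 B=4420608/666985 G=4962304/837835] → run G
t=16: vr[A=2048/335 B=4420608/666985] → run A
t=17: vr[A=3072/335 B=4420608/666985] → run B
t=18: vr[A=3072/335 B=6459392/666985] → run A
t=19: vr[A=4096/335 B=6459392/666985] → run B
t=20: vr[A=4096/335 B=8498176/666985] → run A
t=21: vr[A=1024/67 B=8498176/666985] → run B
t=22: vr[A=1024/67 B=2107392/133397] → run A
t=23: vr[A=6144/335 B=2107392/133397] → run B
t=24: vr[A=6144/335 B=12575744/666985] → run A
t=25: vr[A=7168/335 B=12575744/666985] → run B
t=26: vr[A=7168/335] → run A
t=27: (idle)
t=28: (idle)
t=29: (idle)
t=30: (idle)
t=31: (idle)
t=32: (idle)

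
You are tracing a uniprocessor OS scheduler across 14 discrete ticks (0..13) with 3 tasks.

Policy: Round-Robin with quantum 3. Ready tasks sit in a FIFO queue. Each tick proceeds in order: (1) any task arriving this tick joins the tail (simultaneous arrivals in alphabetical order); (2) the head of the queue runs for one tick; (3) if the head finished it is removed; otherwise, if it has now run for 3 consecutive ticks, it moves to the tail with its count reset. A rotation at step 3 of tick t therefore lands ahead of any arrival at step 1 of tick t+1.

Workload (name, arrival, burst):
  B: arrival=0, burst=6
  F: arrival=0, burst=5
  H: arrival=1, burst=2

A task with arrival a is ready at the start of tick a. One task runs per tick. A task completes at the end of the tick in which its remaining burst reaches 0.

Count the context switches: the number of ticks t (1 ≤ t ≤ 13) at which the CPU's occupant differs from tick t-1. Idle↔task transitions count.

context switches = 5

t=0: queue=[B,F] q_used=0 → run B
t=1: queue=[B,F,H] q_used=1 → run B
t=2: queue=[B,F,H] q_used=2 → run B
t=3: queue=[F,H,B] q_used=0 → run F
t=4: queue=[F,H,B] q_used=1 → run F
t=5: queue=[F,H,B] q_used=2 → run F
t=6: queue=[H,B,F] q_used=0 → run H
t=7: queue=[H,B,F] q_used=1 → run H
t=8: queue=[B,F] q_used=0 → run B
t=9: queue=[B,F] q_used=1 → run B
t=10: queue=[B,F] q_used=2 → run B
t=11: queue=[F] q_used=0 → run F
t=12: queue=[F] q_used=1 → run F
t=13: (idle)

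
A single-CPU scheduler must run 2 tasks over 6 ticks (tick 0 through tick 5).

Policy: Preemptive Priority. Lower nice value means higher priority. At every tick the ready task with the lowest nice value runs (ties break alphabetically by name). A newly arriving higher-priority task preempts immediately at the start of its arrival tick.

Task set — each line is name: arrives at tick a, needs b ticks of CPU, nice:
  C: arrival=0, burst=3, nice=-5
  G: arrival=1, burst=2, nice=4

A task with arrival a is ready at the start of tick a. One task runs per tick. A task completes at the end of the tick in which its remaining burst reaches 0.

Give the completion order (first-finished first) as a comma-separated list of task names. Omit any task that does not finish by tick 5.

completion order = C, G

t=0: ready={C} → run C
t=1: ready={C,G} → run C
t=2: ready={C,G} → run C
t=3: ready={G} → run G
t=4: ready={G} → run G
t=5: (idle)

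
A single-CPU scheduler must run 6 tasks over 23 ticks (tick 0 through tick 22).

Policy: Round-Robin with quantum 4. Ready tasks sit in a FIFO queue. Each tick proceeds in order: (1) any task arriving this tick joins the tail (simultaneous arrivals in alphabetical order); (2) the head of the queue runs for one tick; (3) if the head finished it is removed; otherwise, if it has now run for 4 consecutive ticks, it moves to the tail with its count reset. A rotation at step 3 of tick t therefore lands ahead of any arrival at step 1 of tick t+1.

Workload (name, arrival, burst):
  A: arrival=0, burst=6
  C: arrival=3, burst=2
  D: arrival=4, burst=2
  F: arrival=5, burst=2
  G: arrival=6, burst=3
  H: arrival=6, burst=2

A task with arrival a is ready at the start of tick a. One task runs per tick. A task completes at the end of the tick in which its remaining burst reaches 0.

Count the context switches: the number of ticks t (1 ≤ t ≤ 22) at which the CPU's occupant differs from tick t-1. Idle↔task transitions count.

t=0: queue=[A] q_used=0 → run A
t=1: queue=[A] q_used=1 → run A
t=2: queue=[A] q_used=2 → run A
t=3: queue=[A,C] q_used=3 → run A
t=4: queue=[C,A,D] q_used=0 → run C
t=5: queue=[C,A,D,F] q_used=1 → run C
t=6: queue=[A,D,F,G,H] q_used=0 → run A
t=7: queue=[A,D,F,G,H] q_used=1 → run A
t=8: queue=[D,F,G,H] q_used=0 → run D
t=9: queue=[D,F,G,H] q_used=1 → run D
t=10: queue=[F,G,H] q_used=0 → run F
t=11: queue=[F,G,H] q_used=1 → run F
t=12: queue=[G,H] q_used=0 → run G
t=13: queue=[G,H] q_used=1 → run G
t=14: queue=[G,H] q_used=2 → run G
t=15: queue=[H] q_used=0 → run H
t=16: queue=[H] q_used=1 → run H
t=17: (idle)
t=18: (idle)
t=19: (idle)
t=20: (idle)
t=21: (idle)
t=22: (idle)

context switches = 7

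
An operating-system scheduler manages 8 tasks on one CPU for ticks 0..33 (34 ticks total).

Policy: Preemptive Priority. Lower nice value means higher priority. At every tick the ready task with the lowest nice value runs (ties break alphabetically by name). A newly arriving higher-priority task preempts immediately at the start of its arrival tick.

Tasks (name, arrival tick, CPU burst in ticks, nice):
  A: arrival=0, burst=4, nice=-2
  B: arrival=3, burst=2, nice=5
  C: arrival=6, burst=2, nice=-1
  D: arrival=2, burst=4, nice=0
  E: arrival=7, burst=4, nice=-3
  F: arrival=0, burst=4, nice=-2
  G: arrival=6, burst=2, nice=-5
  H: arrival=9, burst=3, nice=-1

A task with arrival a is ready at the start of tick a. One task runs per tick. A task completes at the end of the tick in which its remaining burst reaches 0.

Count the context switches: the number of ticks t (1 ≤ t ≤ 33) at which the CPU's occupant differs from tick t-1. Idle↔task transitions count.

t=0: ready={A,F} → run A
t=1: ready={A,F} → run A
t=2: ready={A,D,F} → run A
t=3: ready={A,B,D,F} → run A
t=4: ready={B,D,F} → run F
t=5: ready={B,D,F} → run F
t=6: ready={B,C,D,F,G} → run G
t=7: ready={B,C,D,E,F,G} → run G
t=8: ready={B,C,D,E,F} → run E
t=9: ready={B,C,D,E,F,H} → run E
t=10: ready={B,C,D,E,F,H} → run E
t=11: ready={B,C,D,E,F,H} → run E
t=12: ready={B,C,D,F,H} → run F
t=13: ready={B,C,D,F,H} → run F
t=14: ready={B,C,D,H} → run C
t=15: ready={B,C,D,H} → run C
t=16: ready={B,D,H} → run H
t=17: ready={B,D,H} → run H
t=18: ready={B,D,H} → run H
t=19: ready={B,D} → run D
t=20: ready={B,D} → run D
t=21: ready={B,D} → run D
t=22: ready={B,D} → run D
t=23: ready={B} → run B
t=24: ready={B} → run B
t=25: (idle)
t=26: (idle)
t=27: (idle)
t=28: (idle)
t=29: (idle)
t=30: (idle)
t=31: (idle)
t=32: (idle)
t=33: (idle)

context switches = 9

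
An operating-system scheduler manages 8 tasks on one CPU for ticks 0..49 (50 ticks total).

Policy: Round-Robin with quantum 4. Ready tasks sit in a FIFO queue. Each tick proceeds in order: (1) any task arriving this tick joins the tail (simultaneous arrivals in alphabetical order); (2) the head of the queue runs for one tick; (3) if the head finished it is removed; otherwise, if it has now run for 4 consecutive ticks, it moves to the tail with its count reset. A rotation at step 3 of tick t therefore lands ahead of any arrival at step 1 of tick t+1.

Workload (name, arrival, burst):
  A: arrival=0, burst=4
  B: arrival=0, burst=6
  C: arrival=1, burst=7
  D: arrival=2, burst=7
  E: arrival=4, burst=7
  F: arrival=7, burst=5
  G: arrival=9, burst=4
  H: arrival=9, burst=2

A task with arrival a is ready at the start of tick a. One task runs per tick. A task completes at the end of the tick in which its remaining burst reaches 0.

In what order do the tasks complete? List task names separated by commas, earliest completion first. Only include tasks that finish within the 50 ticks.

t=0: queue=[A,B] q_used=0 → run A
t=1: queue=[A,B,C] q_used=1 → run A
t=2: queue=[A,B,C,D] q_used=2 → run A
t=3: queue=[A,B,C,D] q_used=3 → run A
t=4: queue=[B,C,D,E] q_used=0 → run B
t=5: queue=[B,C,D,E] q_used=1 → run B
t=6: queue=[B,C,D,E] q_used=2 → run B
t=7: queue=[B,C,D,E,F] q_used=3 → run B
t=8: queue=[C,D,E,F,B] q_used=0 → run C
t=9: queue=[C,D,E,F,B,G,H] q_used=1 → run C
t=10: queue=[C,D,E,F,B,G,H] q_used=2 → run C
t=11: queue=[C,D,E,F,B,G,H] q_used=3 → run C
t=12: queue=[D,E,F,B,G,H,C] q_used=0 → run D
t=13: queue=[D,E,F,B,G,H,C] q_used=1 → run D
t=14: queue=[D,E,F,B,G,H,C] q_used=2 → run D
t=15: queue=[D,E,F,B,G,H,C] q_used=3 → run D
t=16: queue=[E,F,B,G,H,C,D] q_used=0 → run E
t=17: queue=[E,F,B,G,H,C,D] q_used=1 → run E
t=18: queue=[E,F,B,G,H,C,D] q_used=2 → run E
t=19: queue=[E,F,B,G,H,C,D] q_used=3 → run E
t=20: queue=[F,B,G,H,C,D,E] q_used=0 → run F
t=21: queue=[F,B,G,H,C,D,E] q_used=1 → run F
t=22: queue=[F,B,G,H,C,D,E] q_used=2 → run F
t=23: queue=[F,B,G,H,C,D,E] q_used=3 → run F
t=24: queue=[B,G,H,C,D,E,F] q_used=0 → run B
t=25: queue=[B,G,H,C,D,E,F] q_used=1 → run B
t=26: queue=[G,H,C,D,E,F] q_used=0 → run G
t=27: queue=[G,H,C,D,E,F] q_used=1 → run G
t=28: queue=[G,H,C,D,E,F] q_used=2 → run G
t=29: queue=[G,H,C,D,E,F] q_used=3 → run G
t=30: queue=[H,C,D,E,F] q_used=0 → run H
t=31: queue=[H,C,D,E,F] q_used=1 → run H
t=32: queue=[C,D,E,F] q_used=0 → run C
t=33: queue=[C,D,E,F] q_used=1 → run C
t=34: queue=[C,D,E,F] q_used=2 → run C
t=35: queue=[D,E,F] q_used=0 → run D
t=36: queue=[D,E,F] q_used=1 → run D
t=37: queue=[D,E,F] q_used=2 → run D
t=38: queue=[E,F] q_used=0 → run E
t=39: queue=[E,F] q_used=1 → run E
t=40: queue=[E,F] q_used=2 → run E
t=41: queue=[F] q_used=0 → run F
t=42: (idle)
t=43: (idle)
t=44: (idle)
t=45: (idle)
t=46: (idle)
t=47: (idle)
t=48: (idle)
t=49: (idle)

completion order = A, B, G, H, C, D, E, F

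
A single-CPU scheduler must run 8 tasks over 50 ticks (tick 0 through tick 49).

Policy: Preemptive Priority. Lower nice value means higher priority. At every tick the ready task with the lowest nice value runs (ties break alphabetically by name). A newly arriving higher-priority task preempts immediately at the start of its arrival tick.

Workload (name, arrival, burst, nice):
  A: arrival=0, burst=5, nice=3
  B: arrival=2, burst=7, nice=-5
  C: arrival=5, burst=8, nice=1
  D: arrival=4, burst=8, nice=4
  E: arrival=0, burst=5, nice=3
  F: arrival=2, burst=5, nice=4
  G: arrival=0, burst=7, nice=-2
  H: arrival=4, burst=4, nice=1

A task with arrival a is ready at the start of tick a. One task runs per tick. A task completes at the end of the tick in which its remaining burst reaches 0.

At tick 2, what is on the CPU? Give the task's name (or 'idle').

t=0: ready={A,E,G} → run G
t=1: ready={A,E,G} → run G
t=2: ready={A,B,E,F,G} → run B
t=3: ready={A,B,E,F,G} → run B
t=4: ready={A,B,D,E,F,G,H} → run B
t=5: ready={A,B,C,D,E,F,G,H} → run B
t=6: ready={A,B,C,D,E,F,G,H} → run B
t=7: ready={A,B,C,D,E,F,G,H} → run B
t=8: ready={A,B,C,D,E,F,G,H} → run B
t=9: ready={A,C,D,E,F,G,H} → run G
t=10: ready={A,C,D,E,F,G,H} → run G
t=11: ready={A,C,D,E,F,G,H} → run G
t=12: ready={A,C,D,E,F,G,H} → run G
t=13: ready={A,C,D,E,F,G,H} → run G
t=14: ready={A,C,D,E,F,H} → run C
t=15: ready={A,C,D,E,F,H} → run C
t=16: ready={A,C,D,E,F,H} → run C
t=17: ready={A,C,D,E,F,H} → run C
t=18: ready={A,C,D,E,F,H} → run C
t=19: ready={A,C,D,E,F,H} → run C
t=20: ready={A,C,D,E,F,H} → run C
t=21: ready={A,C,D,E,F,H} → run C
t=22: ready={A,D,E,F,H} → run H
t=23: ready={A,D,E,F,H} → run H
t=24: ready={A,D,E,F,H} → run H
t=25: ready={A,D,E,F,H} → run H
t=26: ready={A,D,E,F} → run A
t=27: ready={A,D,E,F} → run A
t=28: ready={A,D,E,F} → run A
t=29: ready={A,D,E,F} → run A
t=30: ready={A,D,E,F} → run A
t=31: ready={D,E,F} → run E
t=32: ready={D,E,F} → run E
t=33: ready={D,E,F} → run E
t=34: ready={D,E,F} → run E
t=35: ready={D,E,F} → run E
t=36: ready={D,F} → run D
t=37: ready={D,F} → run D
t=38: ready={D,F} → run D
t=39: ready={D,F} → run D
t=40: ready={D,F} → run D
t=41: ready={D,F} → run D
t=42: ready={D,F} → run D
t=43: ready={D,F} → run D
t=44: ready={F} → run F
t=45: ready={F} → run F
t=46: ready={F} → run F
t=47: ready={F} → run F
t=48: ready={F} → run F
t=49: (idle)

running at tick 2 = B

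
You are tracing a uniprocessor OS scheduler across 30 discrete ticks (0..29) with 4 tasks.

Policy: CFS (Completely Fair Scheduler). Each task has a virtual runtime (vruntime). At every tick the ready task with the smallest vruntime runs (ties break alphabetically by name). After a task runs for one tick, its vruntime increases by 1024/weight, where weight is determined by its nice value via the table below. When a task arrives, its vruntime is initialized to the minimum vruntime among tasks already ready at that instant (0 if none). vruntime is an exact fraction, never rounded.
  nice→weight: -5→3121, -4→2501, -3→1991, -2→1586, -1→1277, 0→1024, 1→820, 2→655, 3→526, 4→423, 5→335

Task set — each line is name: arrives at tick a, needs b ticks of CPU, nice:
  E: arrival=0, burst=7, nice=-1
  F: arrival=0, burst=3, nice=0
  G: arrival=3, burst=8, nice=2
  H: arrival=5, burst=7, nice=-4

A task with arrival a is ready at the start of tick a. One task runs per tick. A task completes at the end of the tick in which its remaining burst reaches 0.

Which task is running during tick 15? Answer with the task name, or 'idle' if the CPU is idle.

running at tick 15 = H

t=0: vr[E=0 F=0] → run E
t=1: vr[E=1024/1277 F=0] → run F
t=2: vr[E=1024/1277 F=1] → run E
t=3: vr[E=2048/1277 F=1 G=1] → run F
t=4: vr[E=2048/1277 F=2 G=1] → run G
t=5: vr[E=2048/1277 F=2 G=1679/655 H=2048/1277] → run E
t=6: vr[E=3072/1277 F=2 G=1679/655 H=2048/1277] → run H
t=7: vr[E=3072/1277 F=2 G=1679/655 H=6429696/3193777] → run F
t=8: vr[E=3072/1277 G=1679/655 H=6429696/3193777] → run H
t=9: vr[E=3072/1277 G=1679/655 H=7737344/3193777] → run E
t=10: vr[E=4096/1277 G=1679/655 H=7737344/3193777] → run H
t=11: vr[E=4096/1277 G=1679/655 H=9044992/3193777] → run G
t=12: vr[E=4096/1277 G=2703/655 H=9044992/3193777] → run H
t=13: vr[E=4096/1277 G=2703/655 H=10352640/3193777] → run E
t=14: vr[E=5120/1277 G=2703/655 H=10352640/3193777] → run H
t=15: vr[E=5120/1277 G=2703/655 H=11660288/3193777] → run H
t=16: vr[E=5120/1277 G=2703/655 H=12967936/3193777] → run E
t=17: vr[E=6144/1277 G=2703/655 H=12967936/3193777] → run H
t=18: vr[E=6144/1277 G=2703/655] → run G
t=19: vr[E=6144/1277 G=3727/655] → run E
t=20: vr[G=3727/655] → run G
t=21: vr[G=4751/655] → run G
t=22: vr[G=1155/131] → run G
t=23: vr[G=6799/655] → run G
t=24: vr[G=7823/655] → run G
t=25: (idle)
t=26: (idle)
t=27: (idle)
t=28: (idle)
t=29: (idle)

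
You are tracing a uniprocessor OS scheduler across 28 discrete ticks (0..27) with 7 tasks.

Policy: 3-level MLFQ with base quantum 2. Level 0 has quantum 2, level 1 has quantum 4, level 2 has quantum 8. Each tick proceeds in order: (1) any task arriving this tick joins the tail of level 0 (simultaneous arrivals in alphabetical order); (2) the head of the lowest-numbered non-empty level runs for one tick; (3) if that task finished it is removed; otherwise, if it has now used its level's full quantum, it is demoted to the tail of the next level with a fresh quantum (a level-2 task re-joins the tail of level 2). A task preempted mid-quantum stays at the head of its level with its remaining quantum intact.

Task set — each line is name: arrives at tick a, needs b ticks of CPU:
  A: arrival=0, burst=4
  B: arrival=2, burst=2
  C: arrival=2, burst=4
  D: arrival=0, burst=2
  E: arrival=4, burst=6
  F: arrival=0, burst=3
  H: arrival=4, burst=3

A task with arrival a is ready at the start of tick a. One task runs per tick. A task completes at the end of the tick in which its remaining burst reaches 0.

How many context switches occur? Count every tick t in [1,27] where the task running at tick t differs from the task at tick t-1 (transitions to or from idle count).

t=0: L0/L1/L2 = ADF/-/- → run A
t=1: L0/L1/L2 = ADF/-/- → run A
t=2: L0/L1/L2 = DFBC/A/- → run D
t=3: L0/L1/L2 = DFBC/A/- → run D
t=4: L0/L1/L2 = FBCEH/A/- → run F
t=5: L0/L1/L2 = FBCEH/A/- → run F
t=6: L0/L1/L2 = BCEH/AF/- → run B
t=7: L0/L1/L2 = BCEH/AF/- → run B
t=8: L0/L1/L2 = CEH/AF/- → run C
t=9: L0/L1/L2 = CEH/AF/- → run C
t=10: L0/L1/L2 = EH/AFC/- → run E
t=11: L0/L1/L2 = EH/AFC/- → run E
t=12: L0/L1/L2 = H/AFCE/- → run H
t=13: L0/L1/L2 = H/AFCE/- → run H
t=14: L0/L1/L2 = -/AFCEH/- → run A
t=15: L0/L1/L2 = -/AFCEH/- → run A
t=16: L0/L1/L2 = -/FCEH/- → run F
t=17: L0/L1/L2 = -/CEH/- → run C
t=18: L0/L1/L2 = -/CEH/- → run C
t=19: L0/L1/L2 = -/EH/- → run E
t=20: L0/L1/L2 = -/EH/- → run E
t=21: L0/L1/L2 = -/EH/- → run E
t=22: L0/L1/L2 = -/EH/- → run E
t=23: L0/L1/L2 = -/H/- → run H
t=24: (idle)
t=25: (idle)
t=26: (idle)
t=27: (idle)

context switches = 12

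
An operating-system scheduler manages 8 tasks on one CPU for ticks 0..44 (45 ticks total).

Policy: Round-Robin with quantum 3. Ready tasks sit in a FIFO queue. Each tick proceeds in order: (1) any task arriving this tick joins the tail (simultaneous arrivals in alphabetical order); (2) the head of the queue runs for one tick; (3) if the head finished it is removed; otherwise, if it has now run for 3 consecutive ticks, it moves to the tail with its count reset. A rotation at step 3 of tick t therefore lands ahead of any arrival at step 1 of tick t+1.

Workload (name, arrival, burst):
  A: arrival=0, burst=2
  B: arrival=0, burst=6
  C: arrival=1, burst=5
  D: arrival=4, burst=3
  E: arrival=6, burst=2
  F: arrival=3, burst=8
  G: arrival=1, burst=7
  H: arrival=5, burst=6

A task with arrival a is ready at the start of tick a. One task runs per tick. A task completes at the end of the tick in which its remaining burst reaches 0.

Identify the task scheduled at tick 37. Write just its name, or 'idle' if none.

t=0: queue=[A,B] q_used=0 → run A
t=1: queue=[A,B,C,G] q_used=1 → run A
t=2: queue=[B,C,G] q_used=0 → run B
t=3: queue=[B,C,G,F] q_used=1 → run B
t=4: queue=[B,C,G,F,D] q_used=2 → run B
t=5: queue=[C,G,F,D,B,H] q_used=0 → run C
t=6: queue=[C,G,F,D,B,H,E] q_used=1 → run C
t=7: queue=[C,G,F,D,B,H,E] q_used=2 → run C
t=8: queue=[G,F,D,B,H,E,C] q_used=0 → run G
t=9: queue=[G,F,D,B,H,E,C] q_used=1 → run G
t=10: queue=[G,F,D,B,H,E,C] q_used=2 → run G
t=11: queue=[F,D,B,H,E,C,G] q_used=0 → run F
t=12: queue=[F,D,B,H,E,C,G] q_used=1 → run F
t=13: queue=[F,D,B,H,E,C,G] q_used=2 → run F
t=14: queue=[D,B,H,E,C,G,F] q_used=0 → run D
t=15: queue=[D,B,H,E,C,G,F] q_used=1 → run D
t=16: queue=[D,B,H,E,C,G,F] q_used=2 → run D
t=17: queue=[B,H,E,C,G,F] q_used=0 → run B
t=18: queue=[B,H,E,C,G,F] q_used=1 → run B
t=19: queue=[B,H,E,C,G,F] q_used=2 → run B
t=20: queue=[H,E,C,G,F] q_used=0 → run H
t=21: queue=[H,E,C,G,F] q_used=1 → run H
t=22: queue=[H,E,C,G,F] q_used=2 → run H
t=23: queue=[E,C,G,F,H] q_used=0 → run E
t=24: queue=[E,C,G,F,H] q_used=1 → run E
t=25: queue=[C,G,F,H] q_used=0 → run C
t=26: queue=[C,G,F,H] q_used=1 → run C
t=27: queue=[G,F,H] q_used=0 → run G
t=28: queue=[G,F,H] q_used=1 → run G
t=29: queue=[G,F,H] q_used=2 → run G
t=30: queue=[F,H,G] q_used=0 → run F
t=31: queue=[F,H,G] q_used=1 → run F
t=32: queue=[F,H,G] q_used=2 → run F
t=33: queue=[H,G,F] q_used=0 → run H
t=34: queue=[H,G,F] q_used=1 → run H
t=35: queue=[H,G,F] q_used=2 → run H
t=36: queue=[G,F] q_used=0 → run G
t=37: queue=[F] q_used=0 → run F
t=38: queue=[F] q_used=1 → run F
t=39: (idle)
t=40: (idle)
t=41: (idle)
t=42: (idle)
t=43: (idle)
t=44: (idle)

running at tick 37 = F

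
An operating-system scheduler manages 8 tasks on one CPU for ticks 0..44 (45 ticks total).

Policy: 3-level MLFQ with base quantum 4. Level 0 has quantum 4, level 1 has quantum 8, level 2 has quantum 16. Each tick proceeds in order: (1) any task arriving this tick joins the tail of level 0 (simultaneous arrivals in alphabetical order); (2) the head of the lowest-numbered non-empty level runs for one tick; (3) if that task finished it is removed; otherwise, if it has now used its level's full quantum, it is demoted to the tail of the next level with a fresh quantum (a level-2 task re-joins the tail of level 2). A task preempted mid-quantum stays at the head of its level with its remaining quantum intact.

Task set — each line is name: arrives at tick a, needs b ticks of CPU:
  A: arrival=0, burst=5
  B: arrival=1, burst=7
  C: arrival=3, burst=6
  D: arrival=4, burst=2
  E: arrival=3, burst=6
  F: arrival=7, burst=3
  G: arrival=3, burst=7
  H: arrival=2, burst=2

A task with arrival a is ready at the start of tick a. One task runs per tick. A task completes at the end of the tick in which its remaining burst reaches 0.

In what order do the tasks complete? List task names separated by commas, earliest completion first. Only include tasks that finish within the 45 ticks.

t=0: L0/L1/L2 = A/-/- → run A
t=1: L0/L1/L2 = AB/-/- → run A
t=2: L0/L1/L2 = ABH/-/- → run A
t=3: L0/L1/L2 = ABHCEG/-/- → run A
t=4: L0/L1/L2 = BHCEGD/A/- → run B
t=5: L0/L1/L2 = BHCEGD/A/- → run B
t=6: L0/L1/L2 = BHCEGD/A/- → run B
t=7: L0/L1/L2 = BHCEGDF/A/- → run B
t=8: L0/L1/L2 = HCEGDF/AB/- → run H
t=9: L0/L1/L2 = HCEGDF/AB/- → run H
t=10: L0/L1/L2 = CEGDF/AB/- → run C
t=11: L0/L1/L2 = CEGDF/AB/- → run C
t=12: L0/L1/L2 = CEGDF/AB/- → run C
t=13: L0/L1/L2 = CEGDF/AB/- → run C
t=14: L0/L1/L2 = EGDF/ABC/- → run E
t=15: L0/L1/L2 = EGDF/ABC/- → run E
t=16: L0/L1/L2 = EGDF/ABC/- → run E
t=17: L0/L1/L2 = EGDF/ABC/- → run E
t=18: L0/L1/L2 = GDF/ABCE/- → run G
t=19: L0/L1/L2 = GDF/ABCE/- → run G
t=20: L0/L1/L2 = GDF/ABCE/- → run G
t=21: L0/L1/L2 = GDF/ABCE/- → run G
t=22: L0/L1/L2 = DF/ABCEG/- → run D
t=23: L0/L1/L2 = DF/ABCEG/- → run D
t=24: L0/L1/L2 = F/ABCEG/- → run F
t=25: L0/L1/L2 = F/ABCEG/- → run F
t=26: L0/L1/L2 = F/ABCEG/- → run F
t=27: L0/L1/L2 = -/ABCEG/- → run A
t=28: L0/L1/L2 = -/BCEG/- → run B
t=29: L0/L1/L2 = -/BCEG/- → run B
t=30: L0/L1/L2 = -/BCEG/- → run B
t=31: L0/L1/L2 = -/CEG/- → run C
t=32: L0/L1/L2 = -/CEG/- → run C
t=33: L0/L1/L2 = -/EG/- → run E
t=34: L0/L1/L2 = -/EG/- → run E
t=35: L0/L1/L2 = -/G/- → run G
t=36: L0/L1/L2 = -/G/- → run G
t=37: L0/L1/L2 = -/G/- → run G
t=38: (idle)
t=39: (idle)
t=40: (idle)
t=41: (idle)
t=42: (idle)
t=43: (idle)
t=44: (idle)

completion order = H, D, F, A, B, C, E, G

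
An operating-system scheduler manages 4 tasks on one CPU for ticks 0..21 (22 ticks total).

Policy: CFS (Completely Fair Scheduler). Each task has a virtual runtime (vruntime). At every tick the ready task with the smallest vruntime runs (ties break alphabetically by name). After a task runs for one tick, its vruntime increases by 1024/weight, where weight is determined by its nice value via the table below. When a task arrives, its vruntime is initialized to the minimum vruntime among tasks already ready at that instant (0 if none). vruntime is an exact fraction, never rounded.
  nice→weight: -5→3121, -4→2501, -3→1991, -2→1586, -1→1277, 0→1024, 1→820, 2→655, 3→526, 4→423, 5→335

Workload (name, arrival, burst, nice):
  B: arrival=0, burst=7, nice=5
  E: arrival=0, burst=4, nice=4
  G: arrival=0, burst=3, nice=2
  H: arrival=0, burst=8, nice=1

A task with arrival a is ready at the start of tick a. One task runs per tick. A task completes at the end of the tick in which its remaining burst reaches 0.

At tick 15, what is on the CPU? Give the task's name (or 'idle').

t=0: vr[B=0 E=0 G=0 H=0] → run B
t=1: vr[B=1024/335 E=0 G=0 H=0] → run E
t=2: vr[B=1024/335 E=1024/423 G=0 H=0] → run G
t=3: vr[B=1024/335 E=1024/423 G=1024/655 H=0] → run H
t=4: vr[B=1024/335 E=1024/423 G=1024/655 H=256/205] → run H
t=5: vr[B=1024/335 E=1024/423 G=1024/655 H=512/205] → run G
t=6: vr[B=1024/335 E=1024/423 G=2048/655 H=512/205] → run E
t=7: vr[B=1024/335 E=2048/423 G=2048/655 H=512/205] → run H
t=8: vr[B=1024/335 E=2048/423 G=2048/655 H=768/205] → run B
t=9: vr[B=2048/335 E=2048/423 G=2048/655 H=768/205] → run G
t=10: vr[B=2048/335 E=2048/423 H=768/205] → run H
t=11: vr[B=2048/335 E=2048/423 H=1024/205] → run E
t=12: vr[B=2048/335 E=1024/141 H=1024/205] → run H
t=13: vr[B=2048/335 E=1024/141 H=256/41] → run B
t=14: vr[B=3072/335 E=1024/141 H=256/41] → run H
t=15: vr[B=3072/335 E=1024/141 H=1536/205] → run E
t=16: vr[B=3072/335 H=1536/205] → run H
t=17: vr[B=3072/335 H=1792/205] → run H
t=18: vr[B=3072/335] → run B
t=19: vr[B=4096/335] → run B
t=20: vr[B=1024/67] → run B
t=21: vr[B=6144/335] → run B

running at tick 15 = E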